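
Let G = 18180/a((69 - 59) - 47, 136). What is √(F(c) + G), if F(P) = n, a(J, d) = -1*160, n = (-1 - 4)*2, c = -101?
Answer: I*√1978/4 ≈ 11.119*I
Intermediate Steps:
n = -10 (n = -5*2 = -10)
a(J, d) = -160
F(P) = -10
G = -909/8 (G = 18180/(-160) = 18180*(-1/160) = -909/8 ≈ -113.63)
√(F(c) + G) = √(-10 - 909/8) = √(-989/8) = I*√1978/4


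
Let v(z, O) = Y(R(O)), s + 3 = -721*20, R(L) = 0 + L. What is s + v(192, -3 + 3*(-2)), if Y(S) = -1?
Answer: -14424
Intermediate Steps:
R(L) = L
s = -14423 (s = -3 - 721*20 = -3 - 14420 = -14423)
v(z, O) = -1
s + v(192, -3 + 3*(-2)) = -14423 - 1 = -14424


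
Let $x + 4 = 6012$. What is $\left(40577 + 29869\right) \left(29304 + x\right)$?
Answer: $2487589152$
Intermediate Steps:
$x = 6008$ ($x = -4 + 6012 = 6008$)
$\left(40577 + 29869\right) \left(29304 + x\right) = \left(40577 + 29869\right) \left(29304 + 6008\right) = 70446 \cdot 35312 = 2487589152$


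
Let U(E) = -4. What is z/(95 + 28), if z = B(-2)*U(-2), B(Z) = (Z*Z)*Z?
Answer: 32/123 ≈ 0.26016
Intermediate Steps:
B(Z) = Z³ (B(Z) = Z²*Z = Z³)
z = 32 (z = (-2)³*(-4) = -8*(-4) = 32)
z/(95 + 28) = 32/(95 + 28) = 32/123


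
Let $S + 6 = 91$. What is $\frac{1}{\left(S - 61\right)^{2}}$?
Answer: $\frac{1}{576} \approx 0.0017361$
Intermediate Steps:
$S = 85$ ($S = -6 + 91 = 85$)
$\frac{1}{\left(S - 61\right)^{2}} = \frac{1}{\left(85 - 61\right)^{2}} = \frac{1}{24^{2}} = \frac{1}{576}$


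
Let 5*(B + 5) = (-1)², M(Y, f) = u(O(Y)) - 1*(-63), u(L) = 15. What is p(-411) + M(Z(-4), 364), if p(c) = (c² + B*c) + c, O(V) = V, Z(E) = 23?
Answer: 852804/5 ≈ 1.7056e+5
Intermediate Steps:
M(Y, f) = 78 (M(Y, f) = 15 - 1*(-63) = 15 + 63 = 78)
B = -24/5 (B = -5 + (⅕)*(-1)² = -5 + (⅕)*1 = -5 + ⅕ = -24/5 ≈ -4.8000)
p(c) = c² - 19*c/5 (p(c) = (c² - 24*c/5) + c = c² - 19*c/5)
p(-411) + M(Z(-4), 364) = (⅕)*(-411)*(-19 + 5*(-411)) + 78 = (⅕)*(-411)*(-19 - 2055) + 78 = (⅕)*(-411)*(-2074) + 78 = 852414/5 + 78 = 852804/5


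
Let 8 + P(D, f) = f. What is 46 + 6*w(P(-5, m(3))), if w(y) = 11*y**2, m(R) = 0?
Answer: 4270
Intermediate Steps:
P(D, f) = -8 + f
46 + 6*w(P(-5, m(3))) = 46 + 6*(11*(-8 + 0)**2) = 46 + 6*(11*(-8)**2) = 46 + 6*(11*64) = 46 + 6*704 = 46 + 4224 = 4270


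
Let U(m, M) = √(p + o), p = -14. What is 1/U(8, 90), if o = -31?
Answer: -I*√5/15 ≈ -0.14907*I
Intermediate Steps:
U(m, M) = 3*I*√5 (U(m, M) = √(-14 - 31) = √(-45) = 3*I*√5)
1/U(8, 90) = 1/(3*I*√5) = -I*√5/15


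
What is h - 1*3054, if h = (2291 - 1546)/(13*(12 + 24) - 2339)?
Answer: -5714779/1871 ≈ -3054.4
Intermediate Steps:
h = -745/1871 (h = 745/(13*36 - 2339) = 745/(468 - 2339) = 745/(-1871) = 745*(-1/1871) = -745/1871 ≈ -0.39818)
h - 1*3054 = -745/1871 - 1*3054 = -745/1871 - 3054 = -5714779/1871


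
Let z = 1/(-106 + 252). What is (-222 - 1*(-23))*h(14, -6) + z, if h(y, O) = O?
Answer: 174325/146 ≈ 1194.0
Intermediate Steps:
z = 1/146 ≈ 0.0068493
(-222 - 1*(-23))*h(14, -6) + z = (-222 - 1*(-23))*(-6) + 1/146 = (-222 + 23)*(-6) + 1/146 = -199*(-6) + 1/146 = 1194 + 1/146 = 174325/146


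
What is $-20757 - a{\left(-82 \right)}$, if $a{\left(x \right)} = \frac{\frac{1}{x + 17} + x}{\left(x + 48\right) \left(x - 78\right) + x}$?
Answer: $- \frac{2409678353}{116090} \approx -20757.0$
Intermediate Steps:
$a{\left(x \right)} = \frac{x + \frac{1}{17 + x}}{x + \left(-78 + x\right) \left(48 + x\right)}$ ($a{\left(x \right)} = \frac{\frac{1}{17 + x} + x}{\left(48 + x\right) \left(-78 + x\right) + x} = \frac{x + \frac{1}{17 + x}}{\left(-78 + x\right) \left(48 + x\right) + x} = \frac{x + \frac{1}{17 + x}}{x + \left(-78 + x\right) \left(48 + x\right)}$)
$-20757 - a{\left(-82 \right)} = -20757 - \frac{1 + \left(-82\right)^{2} + 17 \left(-82\right)}{-63648 + \left(-82\right)^{3} - -347434 - 12 \left(-82\right)^{2}} = -20757 - \frac{1 + 6724 - 1394}{-63648 - 551368 + 347434 - 80688} = -20757 - \frac{1}{-63648 - 551368 + 347434 - 80688} \cdot 5331 = -20757 - \frac{1}{-348270} \cdot 5331 = -20757 - \left(- \frac{1}{348270}\right) 5331 = -20757 - - \frac{1777}{116090} = -20757 + \frac{1777}{116090} = - \frac{2409678353}{116090}$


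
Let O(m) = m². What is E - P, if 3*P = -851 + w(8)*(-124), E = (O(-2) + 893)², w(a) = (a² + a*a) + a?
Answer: 810514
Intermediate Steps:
w(a) = a + 2*a² (w(a) = (a² + a²) + a = 2*a² + a = a + 2*a²)
E = 804609 (E = ((-2)² + 893)² = (4 + 893)² = 897² = 804609)
P = -5905 (P = (-851 + (8*(1 + 2*8))*(-124))/3 = (-851 + (8*(1 + 16))*(-124))/3 = (-851 + (8*17)*(-124))/3 = (-851 + 136*(-124))/3 = (-851 - 16864)/3 = (⅓)*(-17715) = -5905)
E - P = 804609 - 1*(-5905) = 804609 + 5905 = 810514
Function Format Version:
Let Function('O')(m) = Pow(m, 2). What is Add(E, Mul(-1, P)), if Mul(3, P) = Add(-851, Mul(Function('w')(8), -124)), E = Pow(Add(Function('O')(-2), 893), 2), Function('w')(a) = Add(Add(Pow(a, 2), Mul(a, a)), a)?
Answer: 810514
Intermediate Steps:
Function('w')(a) = Add(a, Mul(2, Pow(a, 2))) (Function('w')(a) = Add(Add(Pow(a, 2), Pow(a, 2)), a) = Add(Mul(2, Pow(a, 2)), a) = Add(a, Mul(2, Pow(a, 2))))
E = 804609 (E = Pow(Add(Pow(-2, 2), 893), 2) = Pow(Add(4, 893), 2) = Pow(897, 2) = 804609)
P = -5905 (P = Mul(Rational(1, 3), Add(-851, Mul(Mul(8, Add(1, Mul(2, 8))), -124))) = Mul(Rational(1, 3), Add(-851, Mul(Mul(8, Add(1, 16)), -124))) = Mul(Rational(1, 3), Add(-851, Mul(Mul(8, 17), -124))) = Mul(Rational(1, 3), Add(-851, Mul(136, -124))) = Mul(Rational(1, 3), Add(-851, -16864)) = Mul(Rational(1, 3), -17715) = -5905)
Add(E, Mul(-1, P)) = Add(804609, Mul(-1, -5905)) = Add(804609, 5905) = 810514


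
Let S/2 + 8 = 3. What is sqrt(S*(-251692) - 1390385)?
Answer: sqrt(1126535) ≈ 1061.4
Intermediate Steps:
S = -10 (S = -16 + 2*3 = -16 + 6 = -10)
sqrt(S*(-251692) - 1390385) = sqrt(-10*(-251692) - 1390385) = sqrt(2516920 - 1390385) = sqrt(1126535)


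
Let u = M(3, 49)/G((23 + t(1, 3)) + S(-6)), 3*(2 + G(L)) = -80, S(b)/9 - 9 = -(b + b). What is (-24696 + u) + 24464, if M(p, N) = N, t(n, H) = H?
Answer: -20099/86 ≈ -233.71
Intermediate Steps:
S(b) = 81 - 18*b (S(b) = 81 + 9*(-(b + b)) = 81 + 9*(-2*b) = 81 - 18*b)
G(L) = -86/3 (G(L) = -2 + (1/3)*(-80) = -2 - 80/3 = -86/3)
u = -147/86 (u = 49/(-86/3) = 49*(-3/86) = -147/86 ≈ -1.7093)
(-24696 + u) + 24464 = (-24696 - 147/86) + 24464 = -2124003/86 + 24464 = -20099/86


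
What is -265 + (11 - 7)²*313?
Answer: 4743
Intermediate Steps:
-265 + (11 - 7)²*313 = -265 + 4²*313 = -265 + 16*313 = -265 + 5008 = 4743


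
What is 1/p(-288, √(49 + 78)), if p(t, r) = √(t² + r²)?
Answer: √83071/83071 ≈ 0.0034696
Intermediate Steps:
p(t, r) = √(r² + t²)
1/p(-288, √(49 + 78)) = 1/(√((√(49 + 78))² + (-288)²)) = 1/(√((√127)² + 82944)) = 1/(√(127 + 82944)) = 1/(√83071) = √83071/83071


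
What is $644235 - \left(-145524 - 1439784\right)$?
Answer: $2229543$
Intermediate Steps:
$644235 - \left(-145524 - 1439784\right) = 644235 - -1585308 = 644235 + 1585308 = 2229543$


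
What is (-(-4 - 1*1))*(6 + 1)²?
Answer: 245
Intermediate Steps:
(-(-4 - 1*1))*(6 + 1)² = -(-4 - 1)*7² = -1*(-5)*49 = 5*49 = 245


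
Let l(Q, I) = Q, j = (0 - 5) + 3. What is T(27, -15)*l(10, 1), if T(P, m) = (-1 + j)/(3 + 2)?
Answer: -6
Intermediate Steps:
j = -2 (j = -5 + 3 = -2)
T(P, m) = -⅗ (T(P, m) = (-1 - 2)/(3 + 2) = -3/5 = -3*⅕ = -⅗)
T(27, -15)*l(10, 1) = -⅗*10 = -6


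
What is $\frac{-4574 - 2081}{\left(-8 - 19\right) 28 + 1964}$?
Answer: $- \frac{6655}{1208} \approx -5.5091$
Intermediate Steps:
$\frac{-4574 - 2081}{\left(-8 - 19\right) 28 + 1964} = - \frac{6655}{\left(-27\right) 28 + 1964} = - \frac{6655}{-756 + 1964} = - \frac{6655}{1208}$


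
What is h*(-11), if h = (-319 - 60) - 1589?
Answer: 21648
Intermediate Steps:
h = -1968 (h = -379 - 1589 = -1968)
h*(-11) = -1968*(-11) = 21648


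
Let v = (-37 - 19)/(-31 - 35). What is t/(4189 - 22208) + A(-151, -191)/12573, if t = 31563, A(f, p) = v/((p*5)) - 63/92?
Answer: -1150630417459019/656862909510060 ≈ -1.7517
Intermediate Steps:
v = 28/33 (v = -56/(-66) = -56*(-1/66) = 28/33 ≈ 0.84848)
A(f, p) = -63/92 + 28/(165*p) (A(f, p) = 28/(33*((p*5))) - 63/92 = 28/(33*((5*p))) - 63*1/92 = 28*(1/(5*p))/33 - 63/92 = 28/(165*p) - 63/92 = -63/92 + 28/(165*p))
t/(4189 - 22208) + A(-151, -191)/12573 = 31563/(4189 - 22208) + ((7/15180)*(368 - 1485*(-191))/(-191))/12573 = 31563/(-18019) + ((7/15180)*(-1/191)*(368 + 283635))*(1/12573) = 31563*(-1/18019) + ((7/15180)*(-1/191)*284003)*(1/12573) = -31563/18019 - 1988021/2899380*1/12573 = -31563/18019 - 1988021/36453904740 = -1150630417459019/656862909510060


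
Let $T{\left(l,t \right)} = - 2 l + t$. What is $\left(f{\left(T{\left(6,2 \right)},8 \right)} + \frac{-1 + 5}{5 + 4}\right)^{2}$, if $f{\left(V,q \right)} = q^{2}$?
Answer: $\frac{336400}{81} \approx 4153.1$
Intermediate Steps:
$T{\left(l,t \right)} = t - 2 l$
$\left(f{\left(T{\left(6,2 \right)},8 \right)} + \frac{-1 + 5}{5 + 4}\right)^{2} = \left(8^{2} + \frac{-1 + 5}{5 + 4}\right)^{2} = \left(64 + \frac{1}{9} \cdot 4\right)^{2} = \left(64 + \frac{4}{9}\right)^{2} = \left(\frac{580}{9}\right)^{2} = \frac{336400}{81}$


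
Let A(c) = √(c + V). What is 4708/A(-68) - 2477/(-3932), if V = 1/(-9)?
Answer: 2477/3932 - 14124*I*√613/613 ≈ 0.62996 - 570.46*I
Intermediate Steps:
V = -⅑ (V = 1*(-⅑) = -⅑ ≈ -0.11111)
A(c) = √(-⅑ + c) (A(c) = √(c - ⅑) = √(-⅑ + c))
4708/A(-68) - 2477/(-3932) = 4708/((√(-1 + 9*(-68))/3)) - 2477/(-3932) = 4708/((√(-1 - 612)/3)) - 2477*(-1/3932) = 4708/((√(-613)/3)) + 2477/3932 = 4708/(((I*√613)/3)) + 2477/3932 = 4708/((I*√613/3)) + 2477/3932 = 4708*(-3*I*√613/613) + 2477/3932 = -14124*I*√613/613 + 2477/3932 = 2477/3932 - 14124*I*√613/613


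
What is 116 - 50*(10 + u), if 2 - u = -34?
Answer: -2184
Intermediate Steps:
u = 36 (u = 2 - 1*(-34) = 2 + 34 = 36)
116 - 50*(10 + u) = 116 - 50*(10 + 36) = 116 - 50*46 = 116 - 2300 = -2184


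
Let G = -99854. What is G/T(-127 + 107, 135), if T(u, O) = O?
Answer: -99854/135 ≈ -739.66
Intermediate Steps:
G/T(-127 + 107, 135) = -99854/135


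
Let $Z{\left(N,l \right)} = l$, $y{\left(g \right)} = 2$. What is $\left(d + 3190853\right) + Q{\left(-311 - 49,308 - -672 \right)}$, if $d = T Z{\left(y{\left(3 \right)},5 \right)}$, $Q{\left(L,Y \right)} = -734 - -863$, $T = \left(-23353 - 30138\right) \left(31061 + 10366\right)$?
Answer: $-11076667303$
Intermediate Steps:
$T = -2215971657$ ($T = \left(-53491\right) 41427 = -2215971657$)
$Q{\left(L,Y \right)} = 129$ ($Q{\left(L,Y \right)} = -734 + 863 = 129$)
$d = -11079858285$ ($d = \left(-2215971657\right) 5 = -11079858285$)
$\left(d + 3190853\right) + Q{\left(-311 - 49,308 - -672 \right)} = \left(-11079858285 + 3190853\right) + 129 = -11076667432 + 129 = -11076667303$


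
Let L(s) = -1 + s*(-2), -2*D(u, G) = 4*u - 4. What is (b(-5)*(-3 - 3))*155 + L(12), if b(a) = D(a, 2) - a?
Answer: -15835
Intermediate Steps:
D(u, G) = 2 - 2*u (D(u, G) = -(4*u - 4)/2 = -(-4 + 4*u)/2 = 2 - 2*u)
L(s) = -1 - 2*s
b(a) = 2 - 3*a (b(a) = (2 - 2*a) - a = 2 - 3*a)
(b(-5)*(-3 - 3))*155 + L(12) = ((2 - 3*(-5))*(-3 - 3))*155 + (-1 - 2*12) = ((2 + 15)*(-6))*155 + (-1 - 24) = (17*(-6))*155 - 25 = -102*155 - 25 = -15810 - 25 = -15835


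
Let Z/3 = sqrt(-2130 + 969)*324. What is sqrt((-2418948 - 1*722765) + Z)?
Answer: sqrt(-3141713 + 2916*I*sqrt(129)) ≈ 9.343 + 1772.5*I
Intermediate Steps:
Z = 2916*I*sqrt(129) (Z = 3*(sqrt(-2130 + 969)*324) = 3*(sqrt(-1161)*324) = 3*((3*I*sqrt(129))*324) = 3*(972*I*sqrt(129)) = 2916*I*sqrt(129) ≈ 33119.0*I)
sqrt((-2418948 - 1*722765) + Z) = sqrt((-2418948 - 1*722765) + 2916*I*sqrt(129)) = sqrt((-2418948 - 722765) + 2916*I*sqrt(129)) = sqrt(-3141713 + 2916*I*sqrt(129))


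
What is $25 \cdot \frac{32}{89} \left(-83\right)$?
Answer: $- \frac{66400}{89} \approx -746.07$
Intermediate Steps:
$25 \cdot \frac{32}{89} \left(-83\right) = \frac{800}{89} \left(-83\right) = - \frac{66400}{89}$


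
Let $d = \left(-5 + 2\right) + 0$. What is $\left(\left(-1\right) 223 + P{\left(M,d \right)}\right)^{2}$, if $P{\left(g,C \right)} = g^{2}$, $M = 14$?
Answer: $729$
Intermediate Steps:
$d = -3$ ($d = -3 + 0 = -3$)
$\left(\left(-1\right) 223 + P{\left(M,d \right)}\right)^{2} = \left(\left(-1\right) 223 + 14^{2}\right)^{2} = \left(-223 + 196\right)^{2} = \left(-27\right)^{2} = 729$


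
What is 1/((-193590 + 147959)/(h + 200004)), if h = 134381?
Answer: -334385/45631 ≈ -7.3280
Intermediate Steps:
1/((-193590 + 147959)/(h + 200004)) = 1/((-193590 + 147959)/(134381 + 200004)) = 1/(-45631/334385) = -334385/45631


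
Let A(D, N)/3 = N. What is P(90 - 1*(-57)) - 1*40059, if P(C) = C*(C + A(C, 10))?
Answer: -14040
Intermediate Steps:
A(D, N) = 3*N
P(C) = C*(30 + C) (P(C) = C*(C + 3*10) = C*(C + 30) = C*(30 + C))
P(90 - 1*(-57)) - 1*40059 = (90 - 1*(-57))*(30 + (90 - 1*(-57))) - 1*40059 = (90 + 57)*(30 + (90 + 57)) - 40059 = 147*(30 + 147) - 40059 = 147*177 - 40059 = 26019 - 40059 = -14040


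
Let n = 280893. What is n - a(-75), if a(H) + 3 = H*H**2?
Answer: 702771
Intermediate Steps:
a(H) = -3 + H**3 (a(H) = -3 + H*H**2 = -3 + H**3)
n - a(-75) = 280893 - (-3 + (-75)**3) = 280893 - (-3 - 421875) = 280893 - 1*(-421878) = 280893 + 421878 = 702771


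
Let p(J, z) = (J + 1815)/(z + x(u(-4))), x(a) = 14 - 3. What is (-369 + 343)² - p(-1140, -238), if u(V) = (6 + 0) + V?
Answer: 154127/227 ≈ 678.97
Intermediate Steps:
u(V) = 6 + V
x(a) = 11
p(J, z) = (1815 + J)/(11 + z) (p(J, z) = (J + 1815)/(z + 11) = (1815 + J)/(11 + z))
(-369 + 343)² - p(-1140, -238) = (-369 + 343)² - (1815 - 1140)/(11 - 238) = (-26)² - 675/(-227) = 676 - (-1)*675/227 = 676 - 1*(-675/227) = 676 + 675/227 = 154127/227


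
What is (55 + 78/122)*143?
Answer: 485342/61 ≈ 7956.4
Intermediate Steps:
(55 + 78/122)*143 = (55 + 78*(1/122))*143 = (55 + 39/61)*143 = (3394/61)*143 = 485342/61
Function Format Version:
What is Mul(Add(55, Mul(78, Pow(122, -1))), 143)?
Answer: Rational(485342, 61) ≈ 7956.4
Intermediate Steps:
Mul(Add(55, Mul(78, Pow(122, -1))), 143) = Mul(Add(55, Mul(78, Rational(1, 122))), 143) = Mul(Add(55, Rational(39, 61)), 143) = Mul(Rational(3394, 61), 143) = Rational(485342, 61)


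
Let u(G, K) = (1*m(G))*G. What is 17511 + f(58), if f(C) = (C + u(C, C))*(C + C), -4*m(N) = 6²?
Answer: -36313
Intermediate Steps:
m(N) = -9 (m(N) = -¼*6² = -¼*36 = -9)
u(G, K) = -9*G (u(G, K) = (1*(-9))*G = -9*G)
f(C) = -16*C² (f(C) = (C - 9*C)*(C + C) = (-8*C)*(2*C) = -16*C²)
17511 + f(58) = 17511 - 16*58² = 17511 - 16*3364 = 17511 - 53824 = -36313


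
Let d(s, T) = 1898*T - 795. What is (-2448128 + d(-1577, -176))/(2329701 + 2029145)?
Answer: -2782971/4358846 ≈ -0.63846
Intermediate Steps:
d(s, T) = -795 + 1898*T
(-2448128 + d(-1577, -176))/(2329701 + 2029145) = (-2448128 + (-795 + 1898*(-176)))/(2329701 + 2029145) = (-2448128 + (-795 - 334048))/4358846 = (-2448128 - 334843)*(1/4358846) = -2782971*1/4358846 = -2782971/4358846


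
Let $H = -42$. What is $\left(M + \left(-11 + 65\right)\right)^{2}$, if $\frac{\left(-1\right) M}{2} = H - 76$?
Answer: $84100$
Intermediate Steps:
$M = 236$ ($M = - 2 \left(-42 - 76\right) = \left(-2\right) \left(-118\right) = 236$)
$\left(M + \left(-11 + 65\right)\right)^{2} = \left(236 + \left(-11 + 65\right)\right)^{2} = \left(236 + 54\right)^{2} = 290^{2} = 84100$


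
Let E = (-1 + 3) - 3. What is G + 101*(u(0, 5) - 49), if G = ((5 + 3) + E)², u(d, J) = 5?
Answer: -4395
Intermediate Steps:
E = -1 (E = 2 - 3 = -1)
G = 49 (G = ((5 + 3) - 1)² = (8 - 1)² = 7² = 49)
G + 101*(u(0, 5) - 49) = 49 + 101*(5 - 49) = 49 + 101*(-44) = 49 - 4444 = -4395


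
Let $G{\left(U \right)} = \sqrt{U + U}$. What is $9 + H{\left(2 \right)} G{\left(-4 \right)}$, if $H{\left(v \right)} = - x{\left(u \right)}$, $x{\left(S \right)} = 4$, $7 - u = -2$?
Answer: $9 - 8 i \sqrt{2} \approx 9.0 - 11.314 i$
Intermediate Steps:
$u = 9$ ($u = 7 - -2 = 7 + 2 = 9$)
$H{\left(v \right)} = -4$ ($H{\left(v \right)} = \left(-1\right) 4 = -4$)
$G{\left(U \right)} = \sqrt{2} \sqrt{U}$ ($G{\left(U \right)} = \sqrt{2 U} = \sqrt{2} \sqrt{U}$)
$9 + H{\left(2 \right)} G{\left(-4 \right)} = 9 - 4 \sqrt{2} \sqrt{-4} = 9 - 4 \sqrt{2} \cdot 2 i = 9 - 4 \cdot 2 i \sqrt{2} = 9 - 8 i \sqrt{2}$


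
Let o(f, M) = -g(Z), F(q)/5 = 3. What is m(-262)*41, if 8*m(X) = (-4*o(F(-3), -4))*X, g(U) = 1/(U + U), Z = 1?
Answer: -5371/2 ≈ -2685.5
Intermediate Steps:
F(q) = 15 (F(q) = 5*3 = 15)
g(U) = 1/(2*U)
o(f, M) = -1/2 (o(f, M) = -1/(2*1) = -1/2)
m(X) = X/4 (m(X) = ((-4*(-1/2))*X)/8 = (2*X)/8 = X/4)
m(-262)*41 = ((1/4)*(-262))*41 = -131/2*41 = -5371/2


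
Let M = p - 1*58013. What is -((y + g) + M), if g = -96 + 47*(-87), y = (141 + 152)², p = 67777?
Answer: -91428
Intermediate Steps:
M = 9764 (M = 67777 - 1*58013 = 67777 - 58013 = 9764)
y = 85849 (y = 293² = 85849)
g = -4185 (g = -96 - 4089 = -4185)
-((y + g) + M) = -((85849 - 4185) + 9764) = -(81664 + 9764) = -1*91428 = -91428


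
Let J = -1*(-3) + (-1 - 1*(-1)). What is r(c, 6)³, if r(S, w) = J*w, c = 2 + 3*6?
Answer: 5832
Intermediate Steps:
c = 20 (c = 2 + 18 = 20)
J = 3 (J = 3 + (-1 + 1) = 3 + 0 = 3)
r(S, w) = 3*w
r(c, 6)³ = (3*6)³ = 18³ = 5832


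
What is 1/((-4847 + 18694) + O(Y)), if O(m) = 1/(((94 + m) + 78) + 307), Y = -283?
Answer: 196/2714013 ≈ 7.2218e-5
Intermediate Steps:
O(m) = 1/(479 + m) (O(m) = 1/((172 + m) + 307) = 1/(479 + m))
1/((-4847 + 18694) + O(Y)) = 1/((-4847 + 18694) + 1/(479 - 283)) = 1/(13847 + 1/196) = 1/(2714013/196) = 196/2714013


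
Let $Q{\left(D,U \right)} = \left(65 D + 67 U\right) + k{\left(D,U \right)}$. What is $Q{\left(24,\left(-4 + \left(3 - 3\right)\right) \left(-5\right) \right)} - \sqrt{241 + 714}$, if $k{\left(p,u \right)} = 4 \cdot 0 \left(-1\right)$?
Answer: $2900 - \sqrt{955} \approx 2869.1$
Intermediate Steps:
$k{\left(p,u \right)} = 0$ ($k{\left(p,u \right)} = 0 \left(-1\right) = 0$)
$Q{\left(D,U \right)} = 65 D + 67 U$ ($Q{\left(D,U \right)} = \left(65 D + 67 U\right) + 0 = 65 D + 67 U$)
$Q{\left(24,\left(-4 + \left(3 - 3\right)\right) \left(-5\right) \right)} - \sqrt{241 + 714} = \left(65 \cdot 24 + 67 \left(-4 + \left(3 - 3\right)\right) \left(-5\right)\right) - \sqrt{241 + 714} = \left(1560 + 67 \left(-4 + 0\right) \left(-5\right)\right) - \sqrt{955} = \left(1560 + 67 \left(\left(-4\right) \left(-5\right)\right)\right) - \sqrt{955} = \left(1560 + 67 \cdot 20\right) - \sqrt{955} = \left(1560 + 1340\right) - \sqrt{955} = 2900 - \sqrt{955}$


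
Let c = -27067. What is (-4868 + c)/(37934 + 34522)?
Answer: -10645/24152 ≈ -0.44075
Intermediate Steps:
(-4868 + c)/(37934 + 34522) = (-4868 - 27067)/(37934 + 34522) = -31935/72456 = -31935*1/72456 = -10645/24152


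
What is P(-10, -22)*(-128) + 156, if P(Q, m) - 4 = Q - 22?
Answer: 3740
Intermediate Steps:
P(Q, m) = -18 + Q (P(Q, m) = 4 + (Q - 22) = 4 + (-22 + Q) = -18 + Q)
P(-10, -22)*(-128) + 156 = (-18 - 10)*(-128) + 156 = -28*(-128) + 156 = 3584 + 156 = 3740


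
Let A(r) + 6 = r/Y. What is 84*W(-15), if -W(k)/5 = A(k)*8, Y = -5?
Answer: 10080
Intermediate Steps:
A(r) = -6 - r/5 (A(r) = -6 + r/(-5) = -6 + r*(-⅕) = -6 - r/5)
W(k) = 240 + 8*k (W(k) = -5*(-6 - k/5)*8 = -5*(-48 - 8*k/5) = 240 + 8*k)
84*W(-15) = 84*(240 + 8*(-15)) = 84*(240 - 120) = 84*120 = 10080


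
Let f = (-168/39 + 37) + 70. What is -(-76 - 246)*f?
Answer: 429870/13 ≈ 33067.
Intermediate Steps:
f = 1335/13 (f = (-168*1/39 + 37) + 70 = (-56/13 + 37) + 70 = 425/13 + 70 = 1335/13 ≈ 102.69)
-(-76 - 246)*f = -(-76 - 246)*1335/13 = -(-322)*1335/13 = -1*(-429870/13) = 429870/13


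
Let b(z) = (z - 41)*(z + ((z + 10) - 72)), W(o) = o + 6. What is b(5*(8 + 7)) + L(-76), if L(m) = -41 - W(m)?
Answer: 3021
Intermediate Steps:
W(o) = 6 + o
L(m) = -47 - m (L(m) = -41 - (6 + m) = -41 + (-6 - m) = -47 - m)
b(z) = (-62 + 2*z)*(-41 + z) (b(z) = (-41 + z)*(z + ((10 + z) - 72)) = (-41 + z)*(z + (-62 + z)) = (-41 + z)*(-62 + 2*z) = (-62 + 2*z)*(-41 + z))
b(5*(8 + 7)) + L(-76) = (2542 - 720*(8 + 7) + 2*(5*(8 + 7))**2) + (-47 - 1*(-76)) = (2542 - 720*15 + 2*(5*15)**2) + (-47 + 76) = (2542 - 144*75 + 2*75**2) + 29 = (2542 - 10800 + 2*5625) + 29 = (2542 - 10800 + 11250) + 29 = 2992 + 29 = 3021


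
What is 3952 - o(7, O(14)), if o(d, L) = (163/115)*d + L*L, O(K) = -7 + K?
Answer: 447704/115 ≈ 3893.1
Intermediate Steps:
o(d, L) = L**2 + 163*d/115 (o(d, L) = (163*(1/115))*d + L**2 = 163*d/115 + L**2 = L**2 + 163*d/115)
3952 - o(7, O(14)) = 3952 - ((-7 + 14)**2 + (163/115)*7) = 3952 - (7**2 + 1141/115) = 3952 - (49 + 1141/115) = 3952 - 1*6776/115 = 3952 - 6776/115 = 447704/115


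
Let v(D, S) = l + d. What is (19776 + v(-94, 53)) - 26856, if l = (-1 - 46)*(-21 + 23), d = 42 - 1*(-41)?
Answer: -7091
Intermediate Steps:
d = 83 (d = 42 + 41 = 83)
l = -94 (l = -47*2 = -94)
v(D, S) = -11 (v(D, S) = -94 + 83 = -11)
(19776 + v(-94, 53)) - 26856 = (19776 - 11) - 26856 = 19765 - 26856 = -7091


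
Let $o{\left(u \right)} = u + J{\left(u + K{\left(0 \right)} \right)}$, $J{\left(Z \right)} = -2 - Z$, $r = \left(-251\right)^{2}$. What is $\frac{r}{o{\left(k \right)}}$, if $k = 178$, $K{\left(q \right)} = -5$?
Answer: $\frac{63001}{3} \approx 21000.0$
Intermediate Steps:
$r = 63001$
$o{\left(u \right)} = 3$ ($o{\left(u \right)} = u - \left(-3 + u\right) = 3$)
$\frac{r}{o{\left(k \right)}} = \frac{63001}{3}$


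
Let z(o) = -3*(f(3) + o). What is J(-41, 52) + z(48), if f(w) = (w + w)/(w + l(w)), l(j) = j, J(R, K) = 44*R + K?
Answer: -1899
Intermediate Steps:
J(R, K) = K + 44*R
f(w) = 1 (f(w) = (w + w)/(w + w) = (2*w)/((2*w)) = (2*w)*(1/(2*w)) = 1)
z(o) = -3 - 3*o (z(o) = -3*(1 + o) = -3 - 3*o)
J(-41, 52) + z(48) = (52 + 44*(-41)) + (-3 - 3*48) = (52 - 1804) + (-3 - 144) = -1752 - 147 = -1899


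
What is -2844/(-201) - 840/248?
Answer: 22353/2077 ≈ 10.762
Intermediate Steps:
-2844/(-201) - 840/248 = -2844*(-1/201) - 840*1/248 = 948/67 - 105/31 = 22353/2077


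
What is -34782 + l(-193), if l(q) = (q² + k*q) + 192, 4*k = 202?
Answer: -14175/2 ≈ -7087.5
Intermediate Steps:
k = 101/2 (k = (¼)*202 = 101/2 ≈ 50.500)
l(q) = 192 + q² + 101*q/2 (l(q) = (q² + 101*q/2) + 192 = 192 + q² + 101*q/2)
-34782 + l(-193) = -34782 + (192 + (-193)² + (101/2)*(-193)) = -34782 + (192 + 37249 - 19493/2) = -34782 + 55389/2 = -14175/2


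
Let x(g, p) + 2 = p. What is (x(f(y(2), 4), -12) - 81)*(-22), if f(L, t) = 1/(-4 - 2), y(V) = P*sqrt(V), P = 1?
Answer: 2090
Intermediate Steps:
y(V) = sqrt(V) (y(V) = 1*sqrt(V) = sqrt(V))
f(L, t) = -1/6 (f(L, t) = 1/(-6) = -1/6)
x(g, p) = -2 + p
(x(f(y(2), 4), -12) - 81)*(-22) = ((-2 - 12) - 81)*(-22) = (-14 - 81)*(-22) = -95*(-22) = 2090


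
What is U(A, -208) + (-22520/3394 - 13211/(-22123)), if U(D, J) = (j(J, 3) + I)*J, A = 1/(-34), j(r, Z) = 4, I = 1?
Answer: -39271126153/37542731 ≈ -1046.0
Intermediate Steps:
A = -1/34 ≈ -0.029412
U(D, J) = 5*J (U(D, J) = (4 + 1)*J = 5*J)
U(A, -208) + (-22520/3394 - 13211/(-22123)) = 5*(-208) + (-22520/3394 - 13211/(-22123)) = -1040 + (-22520*1/3394 - 13211*(-1/22123)) = -1040 + (-11260/1697 + 13211/22123) = -1040 - 226685913/37542731 = -39271126153/37542731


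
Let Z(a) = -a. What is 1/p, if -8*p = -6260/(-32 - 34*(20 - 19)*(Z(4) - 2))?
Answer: 344/1565 ≈ 0.21981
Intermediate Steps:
p = 1565/344 (p = -(-1565)/(2*(-32 - 34*(20 - 19)*(-1*4 - 2))) = -(-1565)/(2*(-32 - 34*(-4 - 2))) = -(-1565)/(2*(-32 - 34*(-6))) = -(-1565)/(2*(-32 + 204)) = -(-1565)/(2*172) = -1/8*(-1565/43) = 1565/344 ≈ 4.5494)
1/p = 1/(1565/344) = 344/1565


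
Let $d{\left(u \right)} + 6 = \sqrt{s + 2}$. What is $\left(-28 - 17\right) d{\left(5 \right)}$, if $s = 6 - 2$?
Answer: $270 - 45 \sqrt{6} \approx 159.77$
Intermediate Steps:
$s = 4$ ($s = 6 - 2 = 4$)
$d{\left(u \right)} = -6 + \sqrt{6}$ ($d{\left(u \right)} = -6 + \sqrt{4 + 2} = -6 + \sqrt{6}$)
$\left(-28 - 17\right) d{\left(5 \right)} = \left(-28 - 17\right) \left(-6 + \sqrt{6}\right) = - 45 \left(-6 + \sqrt{6}\right) = 270 - 45 \sqrt{6}$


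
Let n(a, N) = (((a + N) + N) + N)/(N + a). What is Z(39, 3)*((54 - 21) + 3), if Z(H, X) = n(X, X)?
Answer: 72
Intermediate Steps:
n(a, N) = (a + 3*N)/(N + a) (n(a, N) = (((N + a) + N) + N)/(N + a) = ((a + 2*N) + N)/(N + a) = (a + 3*N)/(N + a))
Z(H, X) = 2 (Z(H, X) = (X + 3*X)/(X + X) = (4*X)/((2*X)) = (1/(2*X))*(4*X) = 2)
Z(39, 3)*((54 - 21) + 3) = 2*((54 - 21) + 3) = 2*(33 + 3) = 2*36 = 72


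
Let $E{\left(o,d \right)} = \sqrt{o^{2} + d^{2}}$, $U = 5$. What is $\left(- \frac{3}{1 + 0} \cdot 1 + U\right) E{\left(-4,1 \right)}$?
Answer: $2 \sqrt{17} \approx 8.2462$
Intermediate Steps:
$E{\left(o,d \right)} = \sqrt{d^{2} + o^{2}}$
$\left(- \frac{3}{1 + 0} \cdot 1 + U\right) E{\left(-4,1 \right)} = \left(- \frac{3}{1 + 0} \cdot 1 + 5\right) \sqrt{1^{2} + \left(-4\right)^{2}} = \left(- \frac{3}{1} \cdot 1 + 5\right) \sqrt{1 + 16} = \left(\left(-3\right) 1 \cdot 1 + 5\right) \sqrt{17} = \left(\left(-3\right) 1 + 5\right) \sqrt{17} = \left(-3 + 5\right) \sqrt{17} = 2 \sqrt{17}$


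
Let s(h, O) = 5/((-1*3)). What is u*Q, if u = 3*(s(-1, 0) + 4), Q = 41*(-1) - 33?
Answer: -518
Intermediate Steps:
s(h, O) = -5/3 (s(h, O) = 5/(-3) = 5*(-⅓) = -5/3)
Q = -74 (Q = -41 - 33 = -74)
u = 7 (u = 3*(-5/3 + 4) = 3*(7/3) = 7)
u*Q = 7*(-74) = -518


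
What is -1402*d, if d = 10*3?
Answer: -42060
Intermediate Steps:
d = 30
-1402*d = -1402*30 = -42060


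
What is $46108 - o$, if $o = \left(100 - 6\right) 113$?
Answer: $35486$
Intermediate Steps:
$o = 10622$ ($o = 94 \cdot 113 = 10622$)
$46108 - o = 46108 - 10622 = 35486$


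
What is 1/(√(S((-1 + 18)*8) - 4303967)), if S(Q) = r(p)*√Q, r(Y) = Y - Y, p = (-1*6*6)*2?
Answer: -I*√4303967/4303967 ≈ -0.00048202*I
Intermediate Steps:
p = -72 (p = -6*6*2 = -36*2 = -72)
r(Y) = 0
S(Q) = 0 (S(Q) = 0*√Q = 0)
1/(√(S((-1 + 18)*8) - 4303967)) = 1/(√(0 - 4303967)) = 1/(√(-4303967)) = 1/(I*√4303967) = -I*√4303967/4303967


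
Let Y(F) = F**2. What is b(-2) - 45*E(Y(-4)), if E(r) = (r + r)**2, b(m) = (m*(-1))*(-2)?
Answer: -46084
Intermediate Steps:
b(m) = 2*m (b(m) = -m*(-2) = 2*m)
E(r) = 4*r**2 (E(r) = (2*r)**2 = 4*r**2)
b(-2) - 45*E(Y(-4)) = 2*(-2) - 180*((-4)**2)**2 = -4 - 180*16**2 = -4 - 180*256 = -4 - 45*1024 = -4 - 46080 = -46084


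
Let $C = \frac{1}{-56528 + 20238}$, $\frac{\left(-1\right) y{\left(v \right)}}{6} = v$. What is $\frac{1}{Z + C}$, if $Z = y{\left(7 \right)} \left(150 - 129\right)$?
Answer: $- \frac{36290}{32007781} \approx -0.0011338$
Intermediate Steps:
$y{\left(v \right)} = - 6 v$
$C = - \frac{1}{36290}$ ($C = \frac{1}{-36290} = - \frac{1}{36290} \approx -2.7556 \cdot 10^{-5}$)
$Z = -882$ ($Z = \left(-6\right) 7 \left(150 - 129\right) = \left(-42\right) 21 = -882$)
$\frac{1}{Z + C} = \frac{1}{-882 - \frac{1}{36290}} = \frac{1}{- \frac{32007781}{36290}} = - \frac{36290}{32007781}$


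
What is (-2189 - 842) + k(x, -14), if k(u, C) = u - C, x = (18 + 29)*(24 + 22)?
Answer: -855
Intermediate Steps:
x = 2162 (x = 47*46 = 2162)
(-2189 - 842) + k(x, -14) = (-2189 - 842) + (2162 - 1*(-14)) = -3031 + (2162 + 14) = -3031 + 2176 = -855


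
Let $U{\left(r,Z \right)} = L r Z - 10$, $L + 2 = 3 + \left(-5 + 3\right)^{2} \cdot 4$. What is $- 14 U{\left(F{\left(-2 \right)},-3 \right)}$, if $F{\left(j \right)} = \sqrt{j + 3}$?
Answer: $854$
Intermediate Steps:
$L = 17$ ($L = -2 + \left(3 + \left(-5 + 3\right)^{2} \cdot 4\right) = -2 + \left(3 + \left(-2\right)^{2} \cdot 4\right) = -2 + \left(3 + 4 \cdot 4\right) = -2 + \left(3 + 16\right) = -2 + 19 = 17$)
$F{\left(j \right)} = \sqrt{3 + j}$
$U{\left(r,Z \right)} = -10 + 17 Z r$ ($U{\left(r,Z \right)} = 17 r Z - 10 = 17 Z r - 10 = -10 + 17 Z r$)
$- 14 U{\left(F{\left(-2 \right)},-3 \right)} = - 14 \left(-10 + 17 \left(-3\right) \sqrt{3 - 2}\right) = - 14 \left(-10 + 17 \left(-3\right) \sqrt{1}\right) = - 14 \left(-10 + 17 \left(-3\right) 1\right) = - 14 \left(-10 - 51\right) = \left(-14\right) \left(-61\right) = 854$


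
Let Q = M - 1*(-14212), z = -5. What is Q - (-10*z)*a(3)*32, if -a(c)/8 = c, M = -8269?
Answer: 44343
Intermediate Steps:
a(c) = -8*c
Q = 5943 (Q = -8269 - 1*(-14212) = -8269 + 14212 = 5943)
Q - (-10*z)*a(3)*32 = 5943 - (-10*(-5))*(-8*3)*32 = 5943 - 50*(-24)*32 = 5943 - (-1200)*32 = 5943 - 1*(-38400) = 5943 + 38400 = 44343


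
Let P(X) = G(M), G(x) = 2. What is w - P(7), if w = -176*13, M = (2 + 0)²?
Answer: -2290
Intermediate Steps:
M = 4 (M = 2² = 4)
P(X) = 2
w = -2288
w - P(7) = -2288 - 1*2 = -2288 - 2 = -2290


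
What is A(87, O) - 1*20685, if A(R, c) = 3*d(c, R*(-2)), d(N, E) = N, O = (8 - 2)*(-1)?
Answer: -20703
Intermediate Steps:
O = -6 (O = 6*(-1) = -6)
A(R, c) = 3*c
A(87, O) - 1*20685 = 3*(-6) - 1*20685 = -18 - 20685 = -20703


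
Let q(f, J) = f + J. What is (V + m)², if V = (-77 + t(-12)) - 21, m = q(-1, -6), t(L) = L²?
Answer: 1521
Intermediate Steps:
q(f, J) = J + f
m = -7 (m = -6 - 1 = -7)
V = 46 (V = (-77 + (-12)²) - 21 = (-77 + 144) - 21 = 67 - 21 = 46)
(V + m)² = (46 - 7)² = 39² = 1521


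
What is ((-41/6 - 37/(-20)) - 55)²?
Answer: 12952801/3600 ≈ 3598.0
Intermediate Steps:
((-41/6 - 37/(-20)) - 55)² = ((-41*⅙ - 37*(-1/20)) - 55)² = ((-41/6 + 37/20) - 55)² = (-299/60 - 55)² = (-3599/60)² = 12952801/3600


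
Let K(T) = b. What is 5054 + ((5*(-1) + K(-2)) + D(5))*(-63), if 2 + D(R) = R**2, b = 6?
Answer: 3542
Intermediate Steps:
K(T) = 6
D(R) = -2 + R**2
5054 + ((5*(-1) + K(-2)) + D(5))*(-63) = 5054 + ((5*(-1) + 6) + (-2 + 5**2))*(-63) = 5054 + ((-5 + 6) + (-2 + 25))*(-63) = 5054 + (1 + 23)*(-63) = 5054 + 24*(-63) = 5054 - 1512 = 3542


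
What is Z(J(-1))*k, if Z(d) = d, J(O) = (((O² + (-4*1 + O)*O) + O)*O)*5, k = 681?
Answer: -17025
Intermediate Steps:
J(O) = 5*O*(O + O² + O*(-4 + O)) (J(O) = (((O² + (-4 + O)*O) + O)*O)*5 = (((O² + O*(-4 + O)) + O)*O)*5 = ((O + O² + O*(-4 + O))*O)*5 = (O*(O + O² + O*(-4 + O)))*5 = 5*O*(O + O² + O*(-4 + O)))
Z(J(-1))*k = ((-1)²*(-15 + 10*(-1)))*681 = (1*(-15 - 10))*681 = (1*(-25))*681 = -25*681 = -17025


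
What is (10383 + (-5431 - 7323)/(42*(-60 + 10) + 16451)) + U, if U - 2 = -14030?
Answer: -52322149/14351 ≈ -3645.9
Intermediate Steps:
U = -14028 (U = 2 - 14030 = -14028)
(10383 + (-5431 - 7323)/(42*(-60 + 10) + 16451)) + U = (10383 + (-5431 - 7323)/(42*(-60 + 10) + 16451)) - 14028 = (10383 - 12754/(42*(-50) + 16451)) - 14028 = (10383 - 12754/(-2100 + 16451)) - 14028 = (10383 - 12754/14351) - 14028 = 148993679/14351 - 14028 = -52322149/14351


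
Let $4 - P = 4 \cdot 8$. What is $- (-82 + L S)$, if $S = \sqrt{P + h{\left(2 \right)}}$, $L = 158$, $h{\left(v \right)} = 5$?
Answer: $82 - 158 i \sqrt{23} \approx 82.0 - 757.74 i$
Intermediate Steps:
$P = -28$ ($P = 4 - 4 \cdot 8 = 4 - 32 = -28$)
$S = i \sqrt{23}$ ($S = \sqrt{-28 + 5} = \sqrt{-23} = i \sqrt{23} \approx 4.7958 i$)
$- (-82 + L S) = - (-82 + 158 i \sqrt{23}) = 82 - 158 i \sqrt{23}$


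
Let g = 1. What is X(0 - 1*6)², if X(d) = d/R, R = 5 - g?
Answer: 9/4 ≈ 2.2500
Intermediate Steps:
R = 4 (R = 5 - 1*1 = 5 - 1 = 4)
X(d) = d/4
X(0 - 1*6)² = ((0 - 1*6)/4)² = ((0 - 6)/4)² = ((¼)*(-6))² = (-3/2)² = 9/4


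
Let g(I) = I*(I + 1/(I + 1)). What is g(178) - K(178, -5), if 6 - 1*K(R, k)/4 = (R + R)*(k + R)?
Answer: 49764326/179 ≈ 2.7801e+5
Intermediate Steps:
K(R, k) = 24 - 8*R*(R + k) (K(R, k) = 24 - 4*(R + R)*(k + R) = 24 - 4*2*R*(R + k) = 24 - 8*R*(R + k))
g(I) = I*(I + 1/(1 + I))
g(178) - K(178, -5) = 178*(1 + 178 + 178²)/(1 + 178) - (24 - 8*178² - 8*178*(-5)) = 178*(1 + 178 + 31684)/179 - (24 - 8*31684 + 7120) = 178*(1/179)*31863 - (24 - 253472 + 7120) = 5671614/179 - 1*(-246328) = 5671614/179 + 246328 = 49764326/179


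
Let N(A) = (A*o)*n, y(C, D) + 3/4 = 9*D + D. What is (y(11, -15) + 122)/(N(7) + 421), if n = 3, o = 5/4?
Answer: -115/1789 ≈ -0.064282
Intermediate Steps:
o = 5/4 (o = 5*(1/4) = 5/4 ≈ 1.2500)
y(C, D) = -3/4 + 10*D (y(C, D) = -3/4 + (9*D + D) = -3/4 + 10*D)
N(A) = 15*A/4 (N(A) = (A*(5/4))*3 = (5*A/4)*3 = 15*A/4)
(y(11, -15) + 122)/(N(7) + 421) = ((-3/4 + 10*(-15)) + 122)/((15/4)*7 + 421) = ((-3/4 - 150) + 122)/(105/4 + 421) = (-603/4 + 122)/(1789/4) = -115/4*4/1789 = -115/1789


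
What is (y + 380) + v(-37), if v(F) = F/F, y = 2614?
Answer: 2995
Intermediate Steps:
v(F) = 1
(y + 380) + v(-37) = (2614 + 380) + 1 = 2994 + 1 = 2995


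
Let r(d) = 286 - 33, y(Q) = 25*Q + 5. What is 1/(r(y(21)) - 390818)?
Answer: -1/390565 ≈ -2.5604e-6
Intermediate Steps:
y(Q) = 5 + 25*Q
r(d) = 253
1/(r(y(21)) - 390818) = 1/(253 - 390818) = 1/(-390565) = -1/390565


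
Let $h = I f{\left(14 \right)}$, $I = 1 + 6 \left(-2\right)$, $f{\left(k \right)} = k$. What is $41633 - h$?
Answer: $41787$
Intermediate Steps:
$I = -11$ ($I = 1 - 12 = -11$)
$h = -154$ ($h = \left(-11\right) 14 = -154$)
$41633 - h = 41633 - -154 = 41633 + 154 = 41787$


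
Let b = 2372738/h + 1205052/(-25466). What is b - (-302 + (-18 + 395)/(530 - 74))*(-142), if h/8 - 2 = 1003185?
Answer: -3667334872164973/85658125182 ≈ -42814.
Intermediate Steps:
h = 8025496 (h = 16 + 8*1003185 = 16 + 8025480 = 8025496)
b = -141334056763/3005548252 (b = 2372738/8025496 + 1205052/(-25466) = 2372738*(1/8025496) + 1205052*(-1/25466) = 1186369/4012748 - 602526/12733 = -141334056763/3005548252 ≈ -47.024)
b - (-302 + (-18 + 395)/(530 - 74))*(-142) = -141334056763/3005548252 - (-302 + (-18 + 395)/(530 - 74))*(-142) = -141334056763/3005548252 - (-302 + 377/456)*(-142) = -141334056763/3005548252 - (-137335)*(-142)/456 = -141334056763/3005548252 - 1*9750785/228 = -141334056763/3005548252 - 9750785/228 = -3667334872164973/85658125182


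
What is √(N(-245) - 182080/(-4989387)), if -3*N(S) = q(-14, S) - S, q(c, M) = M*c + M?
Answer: I*√18712170729330/127933 ≈ 33.813*I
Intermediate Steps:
q(c, M) = M + M*c
N(S) = 14*S/3 (N(S) = -(S*(1 - 14) - S)/3 = -(S*(-13) - S)/3 = -(-13*S - S)/3 = -(-14)*S/3 = 14*S/3)
√(N(-245) - 182080/(-4989387)) = √((14/3)*(-245) - 182080/(-4989387)) = √(-3430/3 - 182080*(-1/4989387)) = √(-3430/3 + 182080/4989387) = √(-1901450130/1663129) = I*√18712170729330/127933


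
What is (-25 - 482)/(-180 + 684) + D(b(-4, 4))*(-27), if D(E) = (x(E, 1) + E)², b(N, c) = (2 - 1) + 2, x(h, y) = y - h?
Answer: -4705/168 ≈ -28.006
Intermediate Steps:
b(N, c) = 3 (b(N, c) = 1 + 2 = 3)
D(E) = 1 (D(E) = ((1 - E) + E)² = 1² = 1)
(-25 - 482)/(-180 + 684) + D(b(-4, 4))*(-27) = (-25 - 482)/(-180 + 684) + 1*(-27) = -507/504 - 27 = -507*1/504 - 27 = -169/168 - 27 = -4705/168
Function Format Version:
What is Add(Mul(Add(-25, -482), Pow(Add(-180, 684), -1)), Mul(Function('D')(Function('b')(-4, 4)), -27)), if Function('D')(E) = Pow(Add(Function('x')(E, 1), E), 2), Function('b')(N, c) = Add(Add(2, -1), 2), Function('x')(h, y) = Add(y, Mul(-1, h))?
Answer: Rational(-4705, 168) ≈ -28.006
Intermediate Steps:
Function('b')(N, c) = 3 (Function('b')(N, c) = Add(1, 2) = 3)
Function('D')(E) = 1 (Function('D')(E) = Pow(Add(Add(1, Mul(-1, E)), E), 2) = Pow(1, 2) = 1)
Add(Mul(Add(-25, -482), Pow(Add(-180, 684), -1)), Mul(Function('D')(Function('b')(-4, 4)), -27)) = Add(Mul(Add(-25, -482), Pow(Add(-180, 684), -1)), Mul(1, -27)) = Add(Mul(-507, Pow(504, -1)), -27) = Add(Mul(-507, Rational(1, 504)), -27) = Add(Rational(-169, 168), -27) = Rational(-4705, 168)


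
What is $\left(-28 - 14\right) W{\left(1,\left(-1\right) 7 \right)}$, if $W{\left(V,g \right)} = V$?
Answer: $-42$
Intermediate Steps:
$\left(-28 - 14\right) W{\left(1,\left(-1\right) 7 \right)} = \left(-28 - 14\right) 1 = \left(-42\right) 1 = -42$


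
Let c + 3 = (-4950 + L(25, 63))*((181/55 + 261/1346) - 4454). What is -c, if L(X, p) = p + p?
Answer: -794685482223/37015 ≈ -2.1469e+7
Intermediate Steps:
L(X, p) = 2*p
c = 794685482223/37015 (c = -3 + (-4950 + 2*63)*((181/55 + 261/1346) - 4454) = -3 + (-4950 + 126)*((181*(1/55) + 261*(1/1346)) - 4454) = -3 - 4824*((181/55 + 261/1346) - 4454) = -3 - 4824*(257981/74030 - 4454) = -3 - 4824*(-329471639/74030) = -3 + 794685593268/37015 = 794685482223/37015 ≈ 2.1469e+7)
-c = -1*794685482223/37015 = -794685482223/37015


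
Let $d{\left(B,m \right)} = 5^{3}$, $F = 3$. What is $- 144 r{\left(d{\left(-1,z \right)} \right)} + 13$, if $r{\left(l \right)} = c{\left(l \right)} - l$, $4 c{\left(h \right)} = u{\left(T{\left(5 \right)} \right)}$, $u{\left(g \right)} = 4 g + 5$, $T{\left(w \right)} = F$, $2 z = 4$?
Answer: $17401$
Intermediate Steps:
$z = 2$ ($z = \frac{1}{2} \cdot 4 = 2$)
$d{\left(B,m \right)} = 125$
$T{\left(w \right)} = 3$
$u{\left(g \right)} = 5 + 4 g$
$c{\left(h \right)} = \frac{17}{4}$ ($c{\left(h \right)} = \frac{5 + 4 \cdot 3}{4} = \frac{5 + 12}{4} = \frac{1}{4} \cdot 17 = \frac{17}{4}$)
$r{\left(l \right)} = \frac{17}{4} - l$
$- 144 r{\left(d{\left(-1,z \right)} \right)} + 13 = - 144 \left(\frac{17}{4} - 125\right) + 13 = \left(-144\right) \left(- \frac{483}{4}\right) + 13 = 17388 + 13 = 17401$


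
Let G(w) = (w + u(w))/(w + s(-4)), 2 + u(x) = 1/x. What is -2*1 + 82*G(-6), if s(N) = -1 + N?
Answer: 1943/33 ≈ 58.879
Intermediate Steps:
u(x) = -2 + 1/x
G(w) = (-2 + w + 1/w)/(-5 + w) (G(w) = (w + (-2 + 1/w))/(w + (-1 - 4)) = (-2 + w + 1/w)/(w - 5) = (-2 + w + 1/w)/(-5 + w))
-2*1 + 82*G(-6) = -2*1 + 82*((1 - 6*(-2 - 6))/((-6)*(-5 - 6))) = -2 + 82*(-1/6*(1 - 6*(-8))/(-11)) = -2 + 82*(-1/6*(-1/11)*(1 + 48)) = -2 + 82*(-1/6*(-1/11)*49) = -2 + 82*(49/66) = -2 + 2009/33 = 1943/33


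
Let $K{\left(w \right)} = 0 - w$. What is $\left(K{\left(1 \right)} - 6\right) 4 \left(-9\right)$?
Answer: $252$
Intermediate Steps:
$K{\left(w \right)} = - w$
$\left(K{\left(1 \right)} - 6\right) 4 \left(-9\right) = \left(\left(-1\right) 1 - 6\right) 4 \left(-9\right) = \left(-1 - 6\right) \left(-36\right) = \left(-7\right) \left(-36\right) = 252$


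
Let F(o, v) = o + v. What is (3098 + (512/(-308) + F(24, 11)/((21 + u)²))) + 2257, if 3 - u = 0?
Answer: 237433927/44352 ≈ 5353.4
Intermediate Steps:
u = 3 (u = 3 - 1*0 = 3 + 0 = 3)
(3098 + (512/(-308) + F(24, 11)/((21 + u)²))) + 2257 = (3098 + (512/(-308) + (24 + 11)/((21 + 3)²))) + 2257 = (3098 + (512*(-1/308) + 35/(24²))) + 2257 = (3098 + (-128/77 + 35/576)) + 2257 = (3098 - 71033/44352) + 2257 = 137331463/44352 + 2257 = 237433927/44352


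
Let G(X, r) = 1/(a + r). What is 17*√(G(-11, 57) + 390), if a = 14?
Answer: 17*√1966061/71 ≈ 335.73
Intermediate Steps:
G(X, r) = 1/(14 + r)
17*√(G(-11, 57) + 390) = 17*√(1/(14 + 57) + 390) = 17*√(1/71 + 390) = 17*√(27691/71) = 17*(√1966061/71) = 17*√1966061/71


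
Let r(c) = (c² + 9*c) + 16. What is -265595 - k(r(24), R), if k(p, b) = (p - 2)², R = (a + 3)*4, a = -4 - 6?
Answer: -915231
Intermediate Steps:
a = -10
r(c) = 16 + c² + 9*c
R = -28 (R = (-10 + 3)*4 = -7*4 = -28)
k(p, b) = (-2 + p)²
-265595 - k(r(24), R) = -265595 - (-2 + (16 + 24² + 9*24))² = -265595 - (-2 + (16 + 576 + 216))² = -265595 - (-2 + 808)² = -265595 - 1*806² = -265595 - 1*649636 = -265595 - 649636 = -915231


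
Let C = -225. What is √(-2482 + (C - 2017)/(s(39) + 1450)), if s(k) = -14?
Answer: 3*I*√142259494/718 ≈ 49.835*I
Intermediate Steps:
√(-2482 + (C - 2017)/(s(39) + 1450)) = √(-2482 + (-225 - 2017)/(-14 + 1450)) = √(-2482 - 2242/1436) = √(-2482 - 2242*1/1436) = √(-2482 - 1121/718) = √(-1783197/718) = 3*I*√142259494/718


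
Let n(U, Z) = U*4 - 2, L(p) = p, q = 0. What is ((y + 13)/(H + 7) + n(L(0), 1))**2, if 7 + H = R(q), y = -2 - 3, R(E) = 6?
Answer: 4/9 ≈ 0.44444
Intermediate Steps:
y = -5
H = -1 (H = -7 + 6 = -1)
n(U, Z) = -2 + 4*U (n(U, Z) = 4*U - 2 = -2 + 4*U)
((y + 13)/(H + 7) + n(L(0), 1))**2 = ((-5 + 13)/(-1 + 7) + (-2 + 4*0))**2 = (8/6 + (-2 + 0))**2 = (8*(1/6) - 2)**2 = (4/3 - 2)**2 = (-2/3)**2 = 4/9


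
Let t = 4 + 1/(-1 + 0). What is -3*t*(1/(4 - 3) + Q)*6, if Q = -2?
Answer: 54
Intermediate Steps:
t = 3 (t = 4 + 1/(-1) = 4 - 1 = 3)
-3*t*(1/(4 - 3) + Q)*6 = -9*(1/(4 - 3) - 2)*6 = -9*(1/1 - 2)*6 = -9*(1 - 2)*6 = -9*(-1)*6 = -3*(-3)*6 = 9*6 = 54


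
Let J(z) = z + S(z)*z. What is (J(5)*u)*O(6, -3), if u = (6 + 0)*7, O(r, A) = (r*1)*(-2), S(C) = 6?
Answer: -17640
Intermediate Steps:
O(r, A) = -2*r (O(r, A) = r*(-2) = -2*r)
J(z) = 7*z (J(z) = z + 6*z = 7*z)
u = 42 (u = 6*7 = 42)
(J(5)*u)*O(6, -3) = ((7*5)*42)*(-2*6) = (35*42)*(-12) = 1470*(-12) = -17640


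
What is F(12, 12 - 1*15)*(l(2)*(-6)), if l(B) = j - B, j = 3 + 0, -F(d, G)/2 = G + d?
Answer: 108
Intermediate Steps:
F(d, G) = -2*G - 2*d (F(d, G) = -2*(G + d) = -2*G - 2*d)
j = 3
l(B) = 3 - B
F(12, 12 - 1*15)*(l(2)*(-6)) = (-2*(12 - 1*15) - 2*12)*((3 - 1*2)*(-6)) = (-2*(12 - 15) - 24)*((3 - 2)*(-6)) = (-2*(-3) - 24)*(1*(-6)) = (6 - 24)*(-6) = -18*(-6) = 108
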